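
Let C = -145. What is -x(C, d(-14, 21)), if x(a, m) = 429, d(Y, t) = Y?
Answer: -429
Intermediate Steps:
-x(C, d(-14, 21)) = -1*429 = -429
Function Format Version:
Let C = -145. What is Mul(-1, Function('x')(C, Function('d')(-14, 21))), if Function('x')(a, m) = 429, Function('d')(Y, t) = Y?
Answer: -429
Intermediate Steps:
Mul(-1, Function('x')(C, Function('d')(-14, 21))) = Mul(-1, 429) = -429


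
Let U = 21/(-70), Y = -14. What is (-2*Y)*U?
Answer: -42/5 ≈ -8.4000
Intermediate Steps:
U = -3/10 (U = 21*(-1/70) = -3/10 ≈ -0.30000)
(-2*Y)*U = -2*(-14)*(-3/10) = 28*(-3/10) = -42/5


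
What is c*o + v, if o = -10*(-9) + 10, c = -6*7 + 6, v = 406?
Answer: -3194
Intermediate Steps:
c = -36 (c = -42 + 6 = -36)
o = 100 (o = 90 + 10 = 100)
c*o + v = -36*100 + 406 = -3600 + 406 = -3194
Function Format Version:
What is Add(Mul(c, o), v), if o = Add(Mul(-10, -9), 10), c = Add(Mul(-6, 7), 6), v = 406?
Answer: -3194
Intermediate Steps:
c = -36 (c = Add(-42, 6) = -36)
o = 100 (o = Add(90, 10) = 100)
Add(Mul(c, o), v) = Add(Mul(-36, 100), 406) = Add(-3600, 406) = -3194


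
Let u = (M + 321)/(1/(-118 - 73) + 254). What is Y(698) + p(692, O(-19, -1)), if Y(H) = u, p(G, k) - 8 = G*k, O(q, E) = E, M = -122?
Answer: -33144883/48513 ≈ -683.22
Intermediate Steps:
p(G, k) = 8 + G*k
u = 38009/48513 (u = (-122 + 321)/(1/(-118 - 73) + 254) = 199/(1/(-191) + 254) = 199/(-1/191 + 254) = 199/(48513/191) = 199*(191/48513) = 38009/48513 ≈ 0.78348)
Y(H) = 38009/48513
Y(698) + p(692, O(-19, -1)) = 38009/48513 + (8 + 692*(-1)) = 38009/48513 + (8 - 692) = 38009/48513 - 684 = -33144883/48513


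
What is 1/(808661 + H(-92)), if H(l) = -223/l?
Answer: 92/74397035 ≈ 1.2366e-6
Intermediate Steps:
1/(808661 + H(-92)) = 1/(808661 - 223/(-92)) = 1/(808661 - 223*(-1/92)) = 1/(808661 + 223/92) = 1/(74397035/92) = 92/74397035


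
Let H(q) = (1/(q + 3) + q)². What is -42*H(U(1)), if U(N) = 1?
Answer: -525/8 ≈ -65.625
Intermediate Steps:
H(q) = (q + 1/(3 + q))² (H(q) = (1/(3 + q) + q)² = (q + 1/(3 + q))²)
-42*H(U(1)) = -42*(1 + 1² + 3*1)²/(3 + 1)² = -42*(1 + 1 + 3)²/4² = -21*5²/8 = -21*25/8 = -42*25/16 = -525/8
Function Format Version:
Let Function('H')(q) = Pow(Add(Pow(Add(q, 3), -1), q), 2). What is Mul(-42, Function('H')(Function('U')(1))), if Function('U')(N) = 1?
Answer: Rational(-525, 8) ≈ -65.625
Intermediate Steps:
Function('H')(q) = Pow(Add(q, Pow(Add(3, q), -1)), 2) (Function('H')(q) = Pow(Add(Pow(Add(3, q), -1), q), 2) = Pow(Add(q, Pow(Add(3, q), -1)), 2))
Mul(-42, Function('H')(Function('U')(1))) = Mul(-42, Mul(Pow(Add(3, 1), -2), Pow(Add(1, Pow(1, 2), Mul(3, 1)), 2))) = Mul(-42, Mul(Pow(4, -2), Pow(Add(1, 1, 3), 2))) = Mul(-42, Mul(Rational(1, 16), Pow(5, 2))) = Mul(-42, Mul(Rational(1, 16), 25)) = Mul(-42, Rational(25, 16)) = Rational(-525, 8)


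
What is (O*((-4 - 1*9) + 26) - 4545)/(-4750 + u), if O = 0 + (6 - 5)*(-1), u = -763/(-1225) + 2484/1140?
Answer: 7577675/7892217 ≈ 0.96014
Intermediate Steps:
u = 9316/3325 (u = -763*(-1/1225) + 2484*(1/1140) = 109/175 + 207/95 = 9316/3325 ≈ 2.8018)
O = -1 (O = 0 + 1*(-1) = 0 - 1 = -1)
(O*((-4 - 1*9) + 26) - 4545)/(-4750 + u) = (-((-4 - 1*9) + 26) - 4545)/(-4750 + 9316/3325) = (-((-4 - 9) + 26) - 4545)/(-15784434/3325) = (-(-13 + 26) - 4545)*(-3325/15784434) = (-1*13 - 4545)*(-3325/15784434) = (-13 - 4545)*(-3325/15784434) = -4558*(-3325/15784434) = 7577675/7892217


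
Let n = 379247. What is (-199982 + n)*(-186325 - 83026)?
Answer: -48285207015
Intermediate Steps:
(-199982 + n)*(-186325 - 83026) = (-199982 + 379247)*(-186325 - 83026) = 179265*(-269351) = -48285207015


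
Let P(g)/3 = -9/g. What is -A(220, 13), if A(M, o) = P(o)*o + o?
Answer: 14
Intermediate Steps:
P(g) = -27/g (P(g) = 3*(-9/g) = -27/g)
A(M, o) = -27 + o (A(M, o) = (-27/o)*o + o = -27 + o)
-A(220, 13) = -(-27 + 13) = -1*(-14) = 14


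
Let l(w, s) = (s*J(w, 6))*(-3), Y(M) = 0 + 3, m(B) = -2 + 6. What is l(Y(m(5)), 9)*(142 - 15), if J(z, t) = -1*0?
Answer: 0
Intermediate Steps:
m(B) = 4
J(z, t) = 0
Y(M) = 3
l(w, s) = 0 (l(w, s) = (s*0)*(-3) = 0*(-3) = 0)
l(Y(m(5)), 9)*(142 - 15) = 0*(142 - 15) = 0*127 = 0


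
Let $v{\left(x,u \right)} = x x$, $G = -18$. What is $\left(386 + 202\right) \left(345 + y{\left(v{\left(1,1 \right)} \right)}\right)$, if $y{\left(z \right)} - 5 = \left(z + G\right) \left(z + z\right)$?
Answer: $185808$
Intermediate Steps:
$v{\left(x,u \right)} = x^{2}$
$y{\left(z \right)} = 5 + 2 z \left(-18 + z\right)$ ($y{\left(z \right)} = 5 + \left(z - 18\right) \left(z + z\right) = 5 + \left(-18 + z\right) 2 z = 5 + 2 z \left(-18 + z\right)$)
$\left(386 + 202\right) \left(345 + y{\left(v{\left(1,1 \right)} \right)}\right) = \left(386 + 202\right) \left(345 + \left(5 - 36 \cdot 1^{2} + 2 \left(1^{2}\right)^{2}\right)\right) = 588 \left(345 + \left(5 - 36 + 2 \cdot 1^{2}\right)\right) = 588 \left(345 + \left(5 - 36 + 2 \cdot 1\right)\right) = 588 \left(345 + \left(5 - 36 + 2\right)\right) = 588 \left(345 - 29\right) = 588 \cdot 316 = 185808$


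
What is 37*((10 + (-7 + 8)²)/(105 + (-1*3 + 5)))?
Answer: 407/107 ≈ 3.8037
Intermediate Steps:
37*((10 + (-7 + 8)²)/(105 + (-1*3 + 5))) = 37*((10 + 1²)/(105 + (-3 + 5))) = 37*((10 + 1)/(105 + 2)) = 37*(11/107) = 407/107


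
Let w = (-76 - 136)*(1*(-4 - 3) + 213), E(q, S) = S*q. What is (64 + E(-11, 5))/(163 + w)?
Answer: -3/14503 ≈ -0.00020685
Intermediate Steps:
w = -43672 (w = -212*(1*(-7) + 213) = -212*(-7 + 213) = -212*206 = -43672)
(64 + E(-11, 5))/(163 + w) = (64 + 5*(-11))/(163 - 43672) = (64 - 55)/(-43509) = 9*(-1/43509) = -3/14503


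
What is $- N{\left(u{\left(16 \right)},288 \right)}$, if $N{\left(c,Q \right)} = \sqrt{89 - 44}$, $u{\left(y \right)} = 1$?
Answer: $- 3 \sqrt{5} \approx -6.7082$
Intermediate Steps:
$N{\left(c,Q \right)} = 3 \sqrt{5}$ ($N{\left(c,Q \right)} = \sqrt{45} = 3 \sqrt{5}$)
$- N{\left(u{\left(16 \right)},288 \right)} = - 3 \sqrt{5}$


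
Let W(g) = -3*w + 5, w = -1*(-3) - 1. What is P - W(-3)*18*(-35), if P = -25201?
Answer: -25831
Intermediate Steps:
w = 2 (w = 3 - 1 = 2)
W(g) = -1 (W(g) = -3*2 + 5 = -6 + 5 = -1)
P - W(-3)*18*(-35) = -25201 - (-1*18)*(-35) = -25201 - (-18)*(-35) = -25201 - 1*630 = -25201 - 630 = -25831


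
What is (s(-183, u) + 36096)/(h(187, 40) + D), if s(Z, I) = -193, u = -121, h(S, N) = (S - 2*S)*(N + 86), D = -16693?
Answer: -35903/40255 ≈ -0.89189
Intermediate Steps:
h(S, N) = -S*(86 + N) (h(S, N) = (-S)*(86 + N) = -S*(86 + N))
(s(-183, u) + 36096)/(h(187, 40) + D) = (-193 + 36096)/(-1*187*(86 + 40) - 16693) = 35903/(-1*187*126 - 16693) = 35903/(-23562 - 16693) = 35903/(-40255) = 35903*(-1/40255) = -35903/40255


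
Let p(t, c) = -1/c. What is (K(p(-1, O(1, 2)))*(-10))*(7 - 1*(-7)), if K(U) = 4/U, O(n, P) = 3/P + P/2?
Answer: 1400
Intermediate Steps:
O(n, P) = P/2 + 3/P (O(n, P) = 3/P + P*(1/2) = 3/P + P/2 = P/2 + 3/P)
(K(p(-1, O(1, 2)))*(-10))*(7 - 1*(-7)) = ((4/((-1/((1/2)*2 + 3/2))))*(-10))*(7 - 1*(-7)) = ((4/((-1/(1 + 3*(1/2)))))*(-10))*(7 + 7) = ((4/((-1/(1 + 3/2))))*(-10))*14 = ((4/((-1/5/2)))*(-10))*14 = ((4/((-1*2/5)))*(-10))*14 = ((4/(-2/5))*(-10))*14 = ((4*(-5/2))*(-10))*14 = -10*(-10)*14 = 100*14 = 1400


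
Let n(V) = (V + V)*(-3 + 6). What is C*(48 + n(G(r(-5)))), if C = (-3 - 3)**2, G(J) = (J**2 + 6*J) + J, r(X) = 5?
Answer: 14688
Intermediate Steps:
G(J) = J**2 + 7*J
C = 36 (C = (-6)**2 = 36)
n(V) = 6*V (n(V) = (2*V)*3 = 6*V)
C*(48 + n(G(r(-5)))) = 36*(48 + 6*(5*(7 + 5))) = 36*(48 + 6*(5*12)) = 36*(48 + 6*60) = 36*(48 + 360) = 36*408 = 14688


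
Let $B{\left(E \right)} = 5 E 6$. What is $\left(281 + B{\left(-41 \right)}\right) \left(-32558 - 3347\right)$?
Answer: $34073845$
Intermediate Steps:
$B{\left(E \right)} = 30 E$
$\left(281 + B{\left(-41 \right)}\right) \left(-32558 - 3347\right) = \left(281 + 30 \left(-41\right)\right) \left(-32558 - 3347\right) = \left(281 - 1230\right) \left(-35905\right) = \left(-949\right) \left(-35905\right) = 34073845$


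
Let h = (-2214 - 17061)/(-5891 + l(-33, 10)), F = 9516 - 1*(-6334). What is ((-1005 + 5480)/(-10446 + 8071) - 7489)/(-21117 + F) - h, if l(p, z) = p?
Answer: -5428815559/2964162260 ≈ -1.8315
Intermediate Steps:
F = 15850 (F = 9516 + 6334 = 15850)
h = 19275/5924 (h = (-2214 - 17061)/(-5891 - 33) = -19275/(-5924) = -19275*(-1/5924) = 19275/5924 ≈ 3.2537)
((-1005 + 5480)/(-10446 + 8071) - 7489)/(-21117 + F) - h = ((-1005 + 5480)/(-10446 + 8071) - 7489)/(-21117 + 15850) - 1*19275/5924 = (4475/(-2375) - 7489)/(-5267) - 19275/5924 = (4475*(-1/2375) - 7489)*(-1/5267) - 19275/5924 = (-179/95 - 7489)*(-1/5267) - 19275/5924 = -711634/95*(-1/5267) - 19275/5924 = 711634/500365 - 19275/5924 = -5428815559/2964162260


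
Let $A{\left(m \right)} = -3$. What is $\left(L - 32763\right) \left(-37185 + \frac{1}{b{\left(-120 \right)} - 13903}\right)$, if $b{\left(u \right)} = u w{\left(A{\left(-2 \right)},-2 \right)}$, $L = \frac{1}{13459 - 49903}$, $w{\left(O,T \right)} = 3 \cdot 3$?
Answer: $\frac{166309200183852922}{136510113} \approx 1.2183 \cdot 10^{9}$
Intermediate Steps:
$w{\left(O,T \right)} = 9$
$L = - \frac{1}{36444}$ ($L = \frac{1}{-36444} = - \frac{1}{36444} \approx -2.7439 \cdot 10^{-5}$)
$b{\left(u \right)} = 9 u$ ($b{\left(u \right)} = u 9 = 9 u$)
$\left(L - 32763\right) \left(-37185 + \frac{1}{b{\left(-120 \right)} - 13903}\right) = \left(- \frac{1}{36444} - 32763\right) \left(-37185 + \frac{1}{9 \left(-120\right) - 13903}\right) = - \frac{1194014773 \left(-37185 + \frac{1}{-1080 - 13903}\right)}{36444} = - \frac{1194014773 \left(-37185 + \frac{1}{-14983}\right)}{36444} = - \frac{1194014773 \left(-37185 - \frac{1}{14983}\right)}{36444} = \left(- \frac{1194014773}{36444}\right) \left(- \frac{557142856}{14983}\right) = \frac{166309200183852922}{136510113}$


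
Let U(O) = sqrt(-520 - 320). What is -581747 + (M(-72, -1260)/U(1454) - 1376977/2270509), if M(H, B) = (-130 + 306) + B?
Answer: -1320863176200/2270509 + 271*I*sqrt(210)/105 ≈ -5.8175e+5 + 37.402*I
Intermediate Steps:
U(O) = 2*I*sqrt(210) (U(O) = sqrt(-840) = 2*I*sqrt(210))
M(H, B) = 176 + B
-581747 + (M(-72, -1260)/U(1454) - 1376977/2270509) = -581747 + ((176 - 1260)/((2*I*sqrt(210))) - 1376977/2270509) = -581747 + (-(-271)*I*sqrt(210)/105 - 1376977*1/2270509) = -581747 + (271*I*sqrt(210)/105 - 1376977/2270509) = -581747 + (-1376977/2270509 + 271*I*sqrt(210)/105) = -1320863176200/2270509 + 271*I*sqrt(210)/105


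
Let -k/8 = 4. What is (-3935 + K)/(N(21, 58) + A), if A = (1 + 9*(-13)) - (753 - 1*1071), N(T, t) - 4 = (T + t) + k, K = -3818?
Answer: -7753/253 ≈ -30.644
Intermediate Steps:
k = -32 (k = -8*4 = -32)
N(T, t) = -28 + T + t (N(T, t) = 4 + ((T + t) - 32) = 4 + (-32 + T + t) = -28 + T + t)
A = 202 (A = (1 - 117) - (753 - 1071) = -116 - 1*(-318) = -116 + 318 = 202)
(-3935 + K)/(N(21, 58) + A) = (-3935 - 3818)/((-28 + 21 + 58) + 202) = -7753/(51 + 202) = -7753/253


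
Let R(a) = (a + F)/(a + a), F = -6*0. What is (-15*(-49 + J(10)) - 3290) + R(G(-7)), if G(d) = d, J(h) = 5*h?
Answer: -6609/2 ≈ -3304.5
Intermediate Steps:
F = 0
R(a) = 1/2 (R(a) = (a + 0)/(a + a) = a/((2*a)) = a*(1/(2*a)) = 1/2)
(-15*(-49 + J(10)) - 3290) + R(G(-7)) = (-15*(-49 + 5*10) - 3290) + 1/2 = (-15*(-49 + 50) - 3290) + 1/2 = (-15*1 - 3290) + 1/2 = (-15 - 3290) + 1/2 = -3305 + 1/2 = -6609/2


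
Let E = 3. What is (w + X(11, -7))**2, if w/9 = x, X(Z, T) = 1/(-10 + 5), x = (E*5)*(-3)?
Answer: 4104676/25 ≈ 1.6419e+5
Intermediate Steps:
x = -45 (x = (3*5)*(-3) = 15*(-3) = -45)
X(Z, T) = -1/5 (X(Z, T) = 1/(-5) = -1/5)
w = -405 (w = 9*(-45) = -405)
(w + X(11, -7))**2 = (-405 - 1/5)**2 = (-2026/5)**2 = 4104676/25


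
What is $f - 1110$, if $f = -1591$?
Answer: $-2701$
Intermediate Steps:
$f - 1110 = -1591 - 1110 = -2701$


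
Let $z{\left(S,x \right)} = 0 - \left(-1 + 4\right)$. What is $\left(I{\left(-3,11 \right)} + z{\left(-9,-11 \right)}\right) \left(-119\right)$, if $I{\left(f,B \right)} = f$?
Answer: $714$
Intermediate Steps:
$z{\left(S,x \right)} = -3$ ($z{\left(S,x \right)} = 0 - 3 = -3$)
$\left(I{\left(-3,11 \right)} + z{\left(-9,-11 \right)}\right) \left(-119\right) = \left(-3 - 3\right) \left(-119\right) = \left(-6\right) \left(-119\right) = 714$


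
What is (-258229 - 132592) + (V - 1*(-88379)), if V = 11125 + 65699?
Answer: -225618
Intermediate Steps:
V = 76824
(-258229 - 132592) + (V - 1*(-88379)) = (-258229 - 132592) + (76824 - 1*(-88379)) = -390821 + (76824 + 88379) = -390821 + 165203 = -225618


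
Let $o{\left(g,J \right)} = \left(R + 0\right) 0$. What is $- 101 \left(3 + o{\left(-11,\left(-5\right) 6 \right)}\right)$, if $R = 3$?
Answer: $-303$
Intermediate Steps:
$o{\left(g,J \right)} = 0$ ($o{\left(g,J \right)} = \left(3 + 0\right) 0 = 3 \cdot 0 = 0$)
$- 101 \left(3 + o{\left(-11,\left(-5\right) 6 \right)}\right) = - 101 \left(3 + 0\right) = \left(-101\right) 3 = -303$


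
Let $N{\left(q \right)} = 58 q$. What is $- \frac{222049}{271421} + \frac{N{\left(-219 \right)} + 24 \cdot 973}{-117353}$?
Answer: $- \frac{28948749947}{31852068613} \approx -0.90885$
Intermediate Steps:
$- \frac{222049}{271421} + \frac{N{\left(-219 \right)} + 24 \cdot 973}{-117353} = - \frac{222049}{271421} + \frac{58 \left(-219\right) + 24 \cdot 973}{-117353} = \left(-222049\right) \frac{1}{271421} + \left(-12702 + 23352\right) \left(- \frac{1}{117353}\right) = - \frac{222049}{271421} + 10650 \left(- \frac{1}{117353}\right) = - \frac{222049}{271421} - \frac{10650}{117353} = - \frac{28948749947}{31852068613}$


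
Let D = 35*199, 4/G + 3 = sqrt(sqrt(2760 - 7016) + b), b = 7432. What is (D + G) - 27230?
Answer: -20265 - 4/(3 - sqrt(7432 + 4*I*sqrt(266))) ≈ -20265.0 - 0.00021858*I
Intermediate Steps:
G = 4/(-3 + sqrt(7432 + 4*I*sqrt(266))) (G = 4/(-3 + sqrt(sqrt(2760 - 7016) + 7432)) = 4/(-3 + sqrt(sqrt(-4256) + 7432)) = 4/(-3 + sqrt(4*I*sqrt(266) + 7432)) = 4/(-3 + sqrt(7432 + 4*I*sqrt(266))) ≈ 0.04807 - 0.00021858*I)
D = 6965
(D + G) - 27230 = (6965 - 4/(3 - sqrt(7432 + 4*I*sqrt(266)))) - 27230 = -20265 - 4/(3 - sqrt(7432 + 4*I*sqrt(266)))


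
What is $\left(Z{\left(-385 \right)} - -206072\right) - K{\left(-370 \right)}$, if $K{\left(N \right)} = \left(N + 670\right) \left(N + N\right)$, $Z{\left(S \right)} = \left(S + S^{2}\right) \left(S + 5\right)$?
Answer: $-55751128$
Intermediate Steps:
$Z{\left(S \right)} = \left(5 + S\right) \left(S + S^{2}\right)$ ($Z{\left(S \right)} = \left(S + S^{2}\right) \left(5 + S\right) = \left(5 + S\right) \left(S + S^{2}\right)$)
$K{\left(N \right)} = 2 N \left(670 + N\right)$ ($K{\left(N \right)} = \left(670 + N\right) 2 N = 2 N \left(670 + N\right)$)
$\left(Z{\left(-385 \right)} - -206072\right) - K{\left(-370 \right)} = \left(- 385 \left(5 + \left(-385\right)^{2} + 6 \left(-385\right)\right) - -206072\right) - 2 \left(-370\right) \left(670 - 370\right) = \left(- 385 \left(5 + 148225 - 2310\right) + 206072\right) - 2 \left(-370\right) 300 = \left(\left(-385\right) 145920 + 206072\right) - -222000 = \left(-56179200 + 206072\right) + 222000 = -55973128 + 222000 = -55751128$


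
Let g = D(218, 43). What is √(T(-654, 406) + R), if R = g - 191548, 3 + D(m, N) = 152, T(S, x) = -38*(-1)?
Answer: I*√191361 ≈ 437.45*I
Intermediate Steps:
T(S, x) = 38
D(m, N) = 149 (D(m, N) = -3 + 152 = 149)
g = 149
R = -191399 (R = 149 - 191548 = -191399)
√(T(-654, 406) + R) = √(38 - 191399) = √(-191361) = I*√191361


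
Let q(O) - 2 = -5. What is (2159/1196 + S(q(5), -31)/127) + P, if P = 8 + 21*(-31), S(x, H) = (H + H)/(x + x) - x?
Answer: -292129249/455676 ≈ -641.09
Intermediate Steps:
q(O) = -3 (q(O) = 2 - 5 = -3)
S(x, H) = -x + H/x (S(x, H) = (2*H)/((2*x)) - x = (2*H)*(1/(2*x)) - x = H/x - x = -x + H/x)
P = -643 (P = 8 - 651 = -643)
(2159/1196 + S(q(5), -31)/127) + P = (2159/1196 + (-1*(-3) - 31/(-3))/127) - 643 = (2159*(1/1196) + (3 - 31*(-1/3))*(1/127)) - 643 = (2159/1196 + (3 + 31/3)*(1/127)) - 643 = (2159/1196 + (40/3)*(1/127)) - 643 = (2159/1196 + 40/381) - 643 = 870419/455676 - 643 = -292129249/455676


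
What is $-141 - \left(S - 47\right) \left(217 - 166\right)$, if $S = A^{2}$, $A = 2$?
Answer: $2052$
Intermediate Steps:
$S = 4$ ($S = 2^{2} = 4$)
$-141 - \left(S - 47\right) \left(217 - 166\right) = -141 - \left(4 - 47\right) \left(217 - 166\right) = -141 - \left(-43\right) 51 = -141 - -2193 = -141 + 2193 = 2052$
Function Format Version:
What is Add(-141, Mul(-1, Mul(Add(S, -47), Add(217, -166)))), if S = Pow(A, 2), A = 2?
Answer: 2052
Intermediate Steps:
S = 4 (S = Pow(2, 2) = 4)
Add(-141, Mul(-1, Mul(Add(S, -47), Add(217, -166)))) = Add(-141, Mul(-1, Mul(Add(4, -47), Add(217, -166)))) = Add(-141, Mul(-1, Mul(-43, 51))) = Add(-141, Mul(-1, -2193)) = Add(-141, 2193) = 2052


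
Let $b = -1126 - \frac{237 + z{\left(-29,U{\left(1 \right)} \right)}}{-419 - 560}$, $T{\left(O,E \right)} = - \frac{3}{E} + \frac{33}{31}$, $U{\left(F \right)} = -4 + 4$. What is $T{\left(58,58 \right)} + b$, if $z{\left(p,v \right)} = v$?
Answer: $- \frac{1979823607}{1760242} \approx -1124.7$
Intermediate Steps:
$U{\left(F \right)} = 0$
$T{\left(O,E \right)} = \frac{33}{31} - \frac{3}{E}$ ($T{\left(O,E \right)} = - \frac{3}{E} + 33 \cdot \frac{1}{31} = - \frac{3}{E} + \frac{33}{31} = \frac{33}{31} - \frac{3}{E}$)
$b = - \frac{1102117}{979}$ ($b = -1126 - \frac{237 + 0}{-419 - 560} = -1126 - \frac{237}{-979} = -1126 - 237 \left(- \frac{1}{979}\right) = -1126 - - \frac{237}{979} = -1126 + \frac{237}{979} = - \frac{1102117}{979} \approx -1125.8$)
$T{\left(58,58 \right)} + b = \left(\frac{33}{31} - \frac{3}{58}\right) - \frac{1102117}{979} = \frac{1821}{1798} - \frac{1102117}{979} = - \frac{1979823607}{1760242}$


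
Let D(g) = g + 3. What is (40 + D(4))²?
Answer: 2209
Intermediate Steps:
D(g) = 3 + g
(40 + D(4))² = (40 + (3 + 4))² = (40 + 7)² = 47² = 2209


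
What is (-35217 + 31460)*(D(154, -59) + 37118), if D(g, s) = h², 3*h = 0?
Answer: -139452326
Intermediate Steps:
h = 0 (h = (⅓)*0 = 0)
D(g, s) = 0 (D(g, s) = 0² = 0)
(-35217 + 31460)*(D(154, -59) + 37118) = (-35217 + 31460)*(0 + 37118) = -3757*37118 = -139452326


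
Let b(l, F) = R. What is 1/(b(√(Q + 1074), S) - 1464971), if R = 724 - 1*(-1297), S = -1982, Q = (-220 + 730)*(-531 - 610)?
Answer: -1/1462950 ≈ -6.8355e-7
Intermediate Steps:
Q = -581910 (Q = 510*(-1141) = -581910)
R = 2021 (R = 724 + 1297 = 2021)
b(l, F) = 2021
1/(b(√(Q + 1074), S) - 1464971) = 1/(2021 - 1464971) = 1/(-1462950) = -1/1462950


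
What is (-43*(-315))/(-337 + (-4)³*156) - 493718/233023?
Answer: -8251960013/2405030383 ≈ -3.4311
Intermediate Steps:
(-43*(-315))/(-337 + (-4)³*156) - 493718/233023 = 13545/(-337 - 64*156) - 493718*1/233023 = 13545/(-337 - 9984) - 493718/233023 = 13545/(-10321) - 493718/233023 = 13545*(-1/10321) - 493718/233023 = -13545/10321 - 493718/233023 = -8251960013/2405030383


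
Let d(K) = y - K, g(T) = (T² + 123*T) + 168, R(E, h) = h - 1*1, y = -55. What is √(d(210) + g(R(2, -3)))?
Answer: I*√573 ≈ 23.937*I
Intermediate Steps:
R(E, h) = -1 + h (R(E, h) = h - 1 = -1 + h)
g(T) = 168 + T² + 123*T
d(K) = -55 - K
√(d(210) + g(R(2, -3))) = √((-55 - 1*210) + (168 + (-1 - 3)² + 123*(-1 - 3))) = √((-55 - 210) + (168 + (-4)² + 123*(-4))) = √(-265 + (168 + 16 - 492)) = √(-265 - 308) = √(-573) = I*√573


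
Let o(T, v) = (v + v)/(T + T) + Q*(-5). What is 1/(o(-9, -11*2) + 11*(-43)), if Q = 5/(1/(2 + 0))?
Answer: -9/4685 ≈ -0.0019210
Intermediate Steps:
Q = 10 (Q = 5/(1/2) = 5*2 = 10)
o(T, v) = -50 + v/T (o(T, v) = (v + v)/(T + T) + 10*(-5) = (2*v)/((2*T)) - 50 = (2*v)*(1/(2*T)) - 50 = v/T - 50 = -50 + v/T)
1/(o(-9, -11*2) + 11*(-43)) = 1/((-50 - 11*2/(-9)) + 11*(-43)) = 1/((-50 - 22*(-1/9)) - 473) = 1/((-50 + 22/9) - 473) = 1/(-428/9 - 473) = 1/(-4685/9) = -9/4685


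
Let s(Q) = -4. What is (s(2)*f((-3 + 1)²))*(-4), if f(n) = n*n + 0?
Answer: 256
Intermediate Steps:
f(n) = n² (f(n) = n² + 0 = n²)
(s(2)*f((-3 + 1)²))*(-4) = -4*(-3 + 1)⁴*(-4) = -4*((-2)²)²*(-4) = -4*4²*(-4) = -4*16*(-4) = -64*(-4) = 256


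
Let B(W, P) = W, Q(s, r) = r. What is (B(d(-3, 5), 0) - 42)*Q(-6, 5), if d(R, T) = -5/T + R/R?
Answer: -210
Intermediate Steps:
d(R, T) = 1 - 5/T (d(R, T) = -5/T + 1 = 1 - 5/T)
(B(d(-3, 5), 0) - 42)*Q(-6, 5) = ((-5 + 5)/5 - 42)*5 = ((⅕)*0 - 42)*5 = (0 - 42)*5 = -42*5 = -210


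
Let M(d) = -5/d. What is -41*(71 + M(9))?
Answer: -25994/9 ≈ -2888.2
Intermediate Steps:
-41*(71 + M(9)) = -41*(71 - 5/9) = -41*634/9 = -25994/9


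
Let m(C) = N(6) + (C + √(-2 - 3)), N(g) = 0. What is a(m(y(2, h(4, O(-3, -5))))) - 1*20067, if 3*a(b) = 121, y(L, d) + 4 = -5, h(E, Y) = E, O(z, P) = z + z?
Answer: -60080/3 ≈ -20027.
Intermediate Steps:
O(z, P) = 2*z
y(L, d) = -9 (y(L, d) = -4 - 5 = -9)
m(C) = C + I*√5 (m(C) = 0 + (C + √(-2 - 3)) = 0 + (C + √(-5)) = 0 + (C + I*√5) = C + I*√5)
a(b) = 121/3 (a(b) = (⅓)*121 = 121/3)
a(m(y(2, h(4, O(-3, -5))))) - 1*20067 = 121/3 - 1*20067 = 121/3 - 20067 = -60080/3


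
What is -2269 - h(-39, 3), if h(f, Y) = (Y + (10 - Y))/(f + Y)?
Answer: -40837/18 ≈ -2268.7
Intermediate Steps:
h(f, Y) = 10/(Y + f)
-2269 - h(-39, 3) = -2269 - 10/(3 - 39) = -2269 - 10/(-36) = -2269 - 10*(-1)/36 = -2269 - 1*(-5/18) = -2269 + 5/18 = -40837/18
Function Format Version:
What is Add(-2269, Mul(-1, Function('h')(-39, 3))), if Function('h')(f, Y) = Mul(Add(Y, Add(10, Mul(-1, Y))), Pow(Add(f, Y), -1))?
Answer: Rational(-40837, 18) ≈ -2268.7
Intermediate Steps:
Function('h')(f, Y) = Mul(10, Pow(Add(Y, f), -1))
Add(-2269, Mul(-1, Function('h')(-39, 3))) = Add(-2269, Mul(-1, Mul(10, Pow(Add(3, -39), -1)))) = Add(-2269, Mul(-1, Mul(10, Pow(-36, -1)))) = Add(-2269, Mul(-1, Mul(10, Rational(-1, 36)))) = Add(-2269, Mul(-1, Rational(-5, 18))) = Add(-2269, Rational(5, 18)) = Rational(-40837, 18)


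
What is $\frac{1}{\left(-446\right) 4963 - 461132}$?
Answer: $- \frac{1}{2674630} \approx -3.7388 \cdot 10^{-7}$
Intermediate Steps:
$\frac{1}{\left(-446\right) 4963 - 461132} = \frac{1}{-2213498 - 461132} = \frac{1}{-2674630} = - \frac{1}{2674630}$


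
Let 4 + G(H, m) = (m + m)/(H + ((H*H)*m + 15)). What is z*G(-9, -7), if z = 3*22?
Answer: -4460/17 ≈ -262.35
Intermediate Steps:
z = 66
G(H, m) = -4 + 2*m/(15 + H + m*H**2) (G(H, m) = -4 + (m + m)/(H + ((H*H)*m + 15)) = -4 + (2*m)/(H + (H**2*m + 15)) = -4 + (2*m)/(H + (m*H**2 + 15)) = -4 + (2*m)/(H + (15 + m*H**2)) = -4 + (2*m)/(15 + H + m*H**2) = -4 + 2*m/(15 + H + m*H**2))
z*G(-9, -7) = 66*(2*(-30 - 7 - 2*(-9) - 2*(-7)*(-9)**2)/(15 - 9 - 7*(-9)**2)) = 66*(2*(-30 - 7 + 18 - 2*(-7)*81)/(15 - 9 - 7*81)) = 66*(2*(-30 - 7 + 18 + 1134)/(15 - 9 - 567)) = 66*(2*1115/(-561)) = 66*(2*(-1/561)*1115) = 66*(-2230/561) = -4460/17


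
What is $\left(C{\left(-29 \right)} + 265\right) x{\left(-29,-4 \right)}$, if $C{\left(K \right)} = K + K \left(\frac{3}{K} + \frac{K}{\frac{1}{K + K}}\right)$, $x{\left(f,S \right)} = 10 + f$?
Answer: $922241$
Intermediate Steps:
$C{\left(K \right)} = K + K \left(2 K^{2} + \frac{3}{K}\right)$ ($C{\left(K \right)} = K + K \left(\frac{3}{K} + \frac{K}{\frac{1}{2 K}}\right) = K + K \left(\frac{3}{K} + \frac{K}{\frac{1}{2} \frac{1}{K}}\right) = K + K \left(\frac{3}{K} + K 2 K\right) = K + K \left(\frac{3}{K} + 2 K^{2}\right) = K + K \left(2 K^{2} + \frac{3}{K}\right)$)
$\left(C{\left(-29 \right)} + 265\right) x{\left(-29,-4 \right)} = \left(\left(3 - 29 + 2 \left(-29\right)^{3}\right) + 265\right) \left(10 - 29\right) = \left(\left(3 - 29 + 2 \left(-24389\right)\right) + 265\right) \left(-19\right) = \left(\left(3 - 29 - 48778\right) + 265\right) \left(-19\right) = \left(-48804 + 265\right) \left(-19\right) = \left(-48539\right) \left(-19\right) = 922241$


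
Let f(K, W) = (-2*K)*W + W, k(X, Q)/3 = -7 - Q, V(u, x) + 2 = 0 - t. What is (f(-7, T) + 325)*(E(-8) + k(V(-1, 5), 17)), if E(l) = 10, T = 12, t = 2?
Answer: -31310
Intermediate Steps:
V(u, x) = -4 (V(u, x) = -2 + (0 - 1*2) = -2 + (0 - 2) = -2 - 2 = -4)
k(X, Q) = -21 - 3*Q (k(X, Q) = 3*(-7 - Q) = -21 - 3*Q)
f(K, W) = W - 2*K*W (f(K, W) = -2*K*W + W = W - 2*K*W)
(f(-7, T) + 325)*(E(-8) + k(V(-1, 5), 17)) = (12*(1 - 2*(-7)) + 325)*(10 + (-21 - 3*17)) = (12*(1 + 14) + 325)*(10 + (-21 - 51)) = (12*15 + 325)*(10 - 72) = (180 + 325)*(-62) = 505*(-62) = -31310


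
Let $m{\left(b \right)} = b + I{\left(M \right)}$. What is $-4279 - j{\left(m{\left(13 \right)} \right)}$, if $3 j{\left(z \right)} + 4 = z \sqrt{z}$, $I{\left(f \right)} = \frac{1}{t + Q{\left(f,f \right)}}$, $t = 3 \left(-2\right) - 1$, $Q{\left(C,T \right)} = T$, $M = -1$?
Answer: $- \frac{12833}{3} - \frac{103 \sqrt{206}}{96} \approx -4293.1$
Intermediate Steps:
$t = -7$ ($t = -6 - 1 = -7$)
$I{\left(f \right)} = \frac{1}{-7 + f}$
$m{\left(b \right)} = - \frac{1}{8} + b$ ($m{\left(b \right)} = b + \frac{1}{-7 - 1} = b + \frac{1}{-8} = b - \frac{1}{8} = - \frac{1}{8} + b$)
$j{\left(z \right)} = - \frac{4}{3} + \frac{z^{\frac{3}{2}}}{3}$ ($j{\left(z \right)} = - \frac{4}{3} + \frac{z \sqrt{z}}{3} = - \frac{4}{3} + \frac{z^{\frac{3}{2}}}{3}$)
$-4279 - j{\left(m{\left(13 \right)} \right)} = -4279 - \left(- \frac{4}{3} + \frac{\left(- \frac{1}{8} + 13\right)^{\frac{3}{2}}}{3}\right) = -4279 - \left(- \frac{4}{3} + \frac{\left(\frac{103}{8}\right)^{\frac{3}{2}}}{3}\right) = -4279 - \left(- \frac{4}{3} + \frac{\frac{103}{32} \sqrt{206}}{3}\right) = -4279 - \left(- \frac{4}{3} + \frac{103 \sqrt{206}}{96}\right) = -4279 + \left(\frac{4}{3} - \frac{103 \sqrt{206}}{96}\right) = - \frac{12833}{3} - \frac{103 \sqrt{206}}{96}$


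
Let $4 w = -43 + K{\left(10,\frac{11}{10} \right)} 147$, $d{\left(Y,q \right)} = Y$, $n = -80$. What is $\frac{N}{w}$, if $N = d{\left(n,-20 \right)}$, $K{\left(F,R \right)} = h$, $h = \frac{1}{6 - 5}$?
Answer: $- \frac{40}{13} \approx -3.0769$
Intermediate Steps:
$h = 1$ ($h = 1^{-1} = 1$)
$K{\left(F,R \right)} = 1$
$w = 26$ ($w = \frac{-43 + 1 \cdot 147}{4} = \frac{-43 + 147}{4} = \frac{1}{4} \cdot 104 = 26$)
$N = -80$
$\frac{N}{w} = - \frac{80}{26} = \left(-80\right) \frac{1}{26} = - \frac{40}{13}$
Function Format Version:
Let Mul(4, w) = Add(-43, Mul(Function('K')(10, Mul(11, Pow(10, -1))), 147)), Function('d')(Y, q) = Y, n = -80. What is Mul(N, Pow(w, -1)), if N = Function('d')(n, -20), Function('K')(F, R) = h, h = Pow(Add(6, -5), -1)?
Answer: Rational(-40, 13) ≈ -3.0769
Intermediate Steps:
h = 1 (h = Pow(1, -1) = 1)
Function('K')(F, R) = 1
w = 26 (w = Mul(Rational(1, 4), Add(-43, Mul(1, 147))) = Mul(Rational(1, 4), Add(-43, 147)) = Mul(Rational(1, 4), 104) = 26)
N = -80
Mul(N, Pow(w, -1)) = Mul(-80, Pow(26, -1)) = Mul(-80, Rational(1, 26)) = Rational(-40, 13)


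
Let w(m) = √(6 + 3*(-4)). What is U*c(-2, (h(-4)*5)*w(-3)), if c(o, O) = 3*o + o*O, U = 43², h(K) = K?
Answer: -11094 + 73960*I*√6 ≈ -11094.0 + 1.8116e+5*I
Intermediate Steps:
w(m) = I*√6 (w(m) = √(6 - 12) = √(-6) = I*√6)
U = 1849
c(o, O) = 3*o + O*o
U*c(-2, (h(-4)*5)*w(-3)) = 1849*(-2*(3 + (-4*5)*(I*√6))) = 1849*(-2*(3 - 20*I*√6)) = 1849*(-6 + 40*I*√6) = -11094 + 73960*I*√6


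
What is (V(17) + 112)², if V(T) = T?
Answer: 16641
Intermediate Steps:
(V(17) + 112)² = (17 + 112)² = 129² = 16641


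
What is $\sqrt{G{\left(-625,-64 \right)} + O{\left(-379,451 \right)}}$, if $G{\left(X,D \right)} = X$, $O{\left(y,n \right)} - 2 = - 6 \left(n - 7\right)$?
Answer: $i \sqrt{3287} \approx 57.332 i$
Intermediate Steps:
$O{\left(y,n \right)} = 44 - 6 n$ ($O{\left(y,n \right)} = 2 - 6 \left(n - 7\right) = 2 - 6 \left(-7 + n\right) = 2 - \left(-42 + 6 n\right) = 44 - 6 n$)
$\sqrt{G{\left(-625,-64 \right)} + O{\left(-379,451 \right)}} = \sqrt{-625 + \left(44 - 2706\right)} = \sqrt{-625 - 2662} = \sqrt{-3287} = i \sqrt{3287}$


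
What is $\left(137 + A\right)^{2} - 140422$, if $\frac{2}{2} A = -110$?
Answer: $-139693$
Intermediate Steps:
$A = -110$
$\left(137 + A\right)^{2} - 140422 = \left(137 - 110\right)^{2} - 140422 = 27^{2} - 140422 = 729 - 140422 = -139693$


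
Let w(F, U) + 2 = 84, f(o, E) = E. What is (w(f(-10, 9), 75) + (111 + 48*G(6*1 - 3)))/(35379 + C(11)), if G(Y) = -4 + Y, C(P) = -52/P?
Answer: 1595/389117 ≈ 0.0040990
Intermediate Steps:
w(F, U) = 82 (w(F, U) = -2 + 84 = 82)
(w(f(-10, 9), 75) + (111 + 48*G(6*1 - 3)))/(35379 + C(11)) = (82 + (111 + 48*(-4 + (6*1 - 3))))/(35379 - 52/11) = (82 + (111 + 48*(-4 + (6 - 3))))/(35379 - 52*1/11) = (82 + (111 + 48*(-4 + 3)))/(35379 - 52/11) = (82 + (111 + 48*(-1)))/(389117/11) = (82 + (111 - 48))*(11/389117) = (82 + 63)*(11/389117) = 145*(11/389117) = 1595/389117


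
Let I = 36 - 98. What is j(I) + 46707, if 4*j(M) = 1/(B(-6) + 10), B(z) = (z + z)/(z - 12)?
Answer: 5978499/128 ≈ 46707.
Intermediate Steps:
B(z) = 2*z/(-12 + z) (B(z) = (2*z)/(-12 + z) = 2*z/(-12 + z))
I = -62
j(M) = 3/128 (j(M) = 1/(4*(2*(-6)/(-12 - 6) + 10)) = 1/(4*(2*(-6)/(-18) + 10)) = 1/(4*(2*(-6)*(-1/18) + 10)) = 1/(4*(⅔ + 10)) = 1/(4*(32/3)) = (¼)*(3/32) = 3/128)
j(I) + 46707 = 3/128 + 46707 = 5978499/128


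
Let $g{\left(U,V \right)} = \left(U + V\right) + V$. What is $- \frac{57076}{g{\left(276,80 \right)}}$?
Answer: $- \frac{14269}{109} \approx -130.91$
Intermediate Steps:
$g{\left(U,V \right)} = U + 2 V$
$- \frac{57076}{g{\left(276,80 \right)}} = - \frac{57076}{276 + 2 \cdot 80} = - \frac{57076}{276 + 160} = - \frac{57076}{436} = \left(-57076\right) \frac{1}{436} = - \frac{14269}{109}$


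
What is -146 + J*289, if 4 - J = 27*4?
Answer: -30202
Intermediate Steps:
J = -104 (J = 4 - 27*4 = 4 - 1*108 = 4 - 108 = -104)
-146 + J*289 = -146 - 104*289 = -146 - 30056 = -30202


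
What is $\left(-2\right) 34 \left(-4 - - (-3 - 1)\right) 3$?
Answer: $1632$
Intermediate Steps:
$\left(-2\right) 34 \left(-4 - - (-3 - 1)\right) 3 = - 68 \left(-4 - \left(-1\right) \left(-4\right)\right) 3 = - 68 \left(-4 - 4\right) 3 = - 68 \left(\left(-8\right) 3\right) = \left(-68\right) \left(-24\right) = 1632$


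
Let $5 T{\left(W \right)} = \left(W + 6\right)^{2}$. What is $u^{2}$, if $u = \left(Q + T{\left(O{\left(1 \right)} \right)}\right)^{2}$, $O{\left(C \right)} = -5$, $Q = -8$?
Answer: $\frac{2313441}{625} \approx 3701.5$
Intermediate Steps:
$T{\left(W \right)} = \frac{\left(6 + W\right)^{2}}{5}$ ($T{\left(W \right)} = \frac{\left(W + 6\right)^{2}}{5} = \frac{\left(6 + W\right)^{2}}{5}$)
$u = \frac{1521}{25}$ ($u = \left(-8 + \frac{\left(6 - 5\right)^{2}}{5}\right)^{2} = \left(-8 + \frac{1^{2}}{5}\right)^{2} = \left(-8 + \frac{1}{5} \cdot 1\right)^{2} = \left(-8 + \frac{1}{5}\right)^{2} = \left(- \frac{39}{5}\right)^{2} = \frac{1521}{25} \approx 60.84$)
$u^{2} = \left(\frac{1521}{25}\right)^{2} = \frac{2313441}{625}$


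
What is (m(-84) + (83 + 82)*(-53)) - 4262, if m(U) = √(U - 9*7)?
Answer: -13007 + 7*I*√3 ≈ -13007.0 + 12.124*I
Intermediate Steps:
m(U) = √(-63 + U) (m(U) = √(U - 63) = √(-63 + U))
(m(-84) + (83 + 82)*(-53)) - 4262 = (√(-63 - 84) + (83 + 82)*(-53)) - 4262 = (√(-147) + 165*(-53)) - 4262 = (7*I*√3 - 8745) - 4262 = (-8745 + 7*I*√3) - 4262 = -13007 + 7*I*√3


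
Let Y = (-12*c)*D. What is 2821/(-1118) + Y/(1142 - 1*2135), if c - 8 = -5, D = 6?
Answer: -65635/28466 ≈ -2.3057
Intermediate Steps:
c = 3 (c = 8 - 5 = 3)
Y = -216 (Y = -12*3*6 = -36*6 = -216)
2821/(-1118) + Y/(1142 - 1*2135) = 2821/(-1118) - 216/(1142 - 1*2135) = 2821*(-1/1118) - 216/(1142 - 2135) = -217/86 - 216/(-993) = -217/86 - 216*(-1/993) = -217/86 + 72/331 = -65635/28466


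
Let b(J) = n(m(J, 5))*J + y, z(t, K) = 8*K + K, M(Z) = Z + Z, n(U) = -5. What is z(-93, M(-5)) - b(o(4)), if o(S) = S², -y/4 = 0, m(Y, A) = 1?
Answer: -10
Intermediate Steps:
M(Z) = 2*Z
y = 0 (y = -4*0 = 0)
z(t, K) = 9*K
b(J) = -5*J (b(J) = -5*J + 0 = -5*J)
z(-93, M(-5)) - b(o(4)) = 9*(2*(-5)) - (-5)*4² = 9*(-10) - (-5)*16 = -90 - 1*(-80) = -90 + 80 = -10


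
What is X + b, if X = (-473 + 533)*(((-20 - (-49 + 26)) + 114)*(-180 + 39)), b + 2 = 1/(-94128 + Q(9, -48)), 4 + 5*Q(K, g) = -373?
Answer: -466222988979/471017 ≈ -9.8982e+5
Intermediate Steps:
Q(K, g) = -377/5 (Q(K, g) = -4/5 + (1/5)*(-373) = -4/5 - 373/5 = -377/5)
b = -942039/471017 (b = -2 + 1/(-94128 - 377/5) = -2 + 1/(-471017/5) = -2 - 5/471017 = -942039/471017 ≈ -2.0000)
X = -989820 (X = 60*(((-20 - 1*(-23)) + 114)*(-141)) = 60*(((-20 + 23) + 114)*(-141)) = 60*((3 + 114)*(-141)) = 60*(117*(-141)) = 60*(-16497) = -989820)
X + b = -989820 - 942039/471017 = -466222988979/471017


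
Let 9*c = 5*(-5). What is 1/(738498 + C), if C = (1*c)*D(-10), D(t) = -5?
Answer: 9/6646607 ≈ 1.3541e-6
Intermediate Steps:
c = -25/9 (c = (5*(-5))/9 = (⅑)*(-25) = -25/9 ≈ -2.7778)
C = 125/9 (C = (1*(-25/9))*(-5) = -25/9*(-5) = 125/9 ≈ 13.889)
1/(738498 + C) = 1/(738498 + 125/9) = 1/(6646607/9) = 9/6646607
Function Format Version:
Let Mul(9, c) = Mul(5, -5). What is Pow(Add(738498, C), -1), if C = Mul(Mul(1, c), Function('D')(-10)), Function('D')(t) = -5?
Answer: Rational(9, 6646607) ≈ 1.3541e-6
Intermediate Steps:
c = Rational(-25, 9) (c = Mul(Rational(1, 9), Mul(5, -5)) = Mul(Rational(1, 9), -25) = Rational(-25, 9) ≈ -2.7778)
C = Rational(125, 9) (C = Mul(Mul(1, Rational(-25, 9)), -5) = Mul(Rational(-25, 9), -5) = Rational(125, 9) ≈ 13.889)
Pow(Add(738498, C), -1) = Pow(Add(738498, Rational(125, 9)), -1) = Pow(Rational(6646607, 9), -1) = Rational(9, 6646607)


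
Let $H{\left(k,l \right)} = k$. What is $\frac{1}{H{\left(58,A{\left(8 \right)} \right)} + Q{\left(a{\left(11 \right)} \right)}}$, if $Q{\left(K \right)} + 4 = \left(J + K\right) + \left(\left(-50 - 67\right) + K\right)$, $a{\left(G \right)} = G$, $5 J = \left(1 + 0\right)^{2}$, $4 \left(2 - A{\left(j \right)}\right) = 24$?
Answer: $- \frac{5}{204} \approx -0.02451$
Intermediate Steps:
$A{\left(j \right)} = -4$ ($A{\left(j \right)} = 2 - 6 = -4$)
$J = \frac{1}{5}$ ($J = \frac{\left(1 + 0\right)^{2}}{5} = \frac{1^{2}}{5} = \frac{1}{5} \cdot 1 = \frac{1}{5} \approx 0.2$)
$Q{\left(K \right)} = - \frac{604}{5} + 2 K$ ($Q{\left(K \right)} = -4 + \left(\left(\frac{1}{5} + K\right) + \left(\left(-50 - 67\right) + K\right)\right) = -4 + \left(\left(\frac{1}{5} + K\right) + \left(-117 + K\right)\right) = -4 + \left(- \frac{584}{5} + 2 K\right) = - \frac{604}{5} + 2 K$)
$\frac{1}{H{\left(58,A{\left(8 \right)} \right)} + Q{\left(a{\left(11 \right)} \right)}} = \frac{1}{58 + \left(- \frac{604}{5} + 2 \cdot 11\right)} = \frac{1}{58 + \left(- \frac{604}{5} + 22\right)} = \frac{1}{58 - \frac{494}{5}} = \frac{1}{- \frac{204}{5}} = - \frac{5}{204}$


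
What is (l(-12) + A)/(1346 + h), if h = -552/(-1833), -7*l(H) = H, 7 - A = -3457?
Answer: 1482286/575813 ≈ 2.5742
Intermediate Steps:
A = 3464 (A = 7 - 1*(-3457) = 7 + 3457 = 3464)
l(H) = -H/7
h = 184/611 (h = -552*(-1/1833) = 184/611 ≈ 0.30115)
(l(-12) + A)/(1346 + h) = (-1/7*(-12) + 3464)/(1346 + 184/611) = (12/7 + 3464)/(822590/611) = (24260/7)*(611/822590) = 1482286/575813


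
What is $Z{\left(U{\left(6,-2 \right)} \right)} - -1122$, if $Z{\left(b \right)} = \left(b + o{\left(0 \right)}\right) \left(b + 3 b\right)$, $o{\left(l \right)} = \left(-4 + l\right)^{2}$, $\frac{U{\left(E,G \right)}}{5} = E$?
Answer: $6642$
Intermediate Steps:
$U{\left(E,G \right)} = 5 E$
$Z{\left(b \right)} = 4 b \left(16 + b\right)$ ($Z{\left(b \right)} = \left(b + \left(-4 + 0\right)^{2}\right) \left(b + 3 b\right) = \left(b + \left(-4\right)^{2}\right) 4 b = \left(b + 16\right) 4 b = \left(16 + b\right) 4 b = 4 b \left(16 + b\right)$)
$Z{\left(U{\left(6,-2 \right)} \right)} - -1122 = 4 \cdot 5 \cdot 6 \left(16 + 5 \cdot 6\right) - -1122 = 4 \cdot 30 \left(16 + 30\right) + 1122 = 4 \cdot 30 \cdot 46 + 1122 = 5520 + 1122 = 6642$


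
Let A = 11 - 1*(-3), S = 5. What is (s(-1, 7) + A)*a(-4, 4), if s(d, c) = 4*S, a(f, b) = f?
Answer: -136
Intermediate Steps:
A = 14 (A = 11 + 3 = 14)
s(d, c) = 20 (s(d, c) = 4*5 = 20)
(s(-1, 7) + A)*a(-4, 4) = (20 + 14)*(-4) = 34*(-4) = -136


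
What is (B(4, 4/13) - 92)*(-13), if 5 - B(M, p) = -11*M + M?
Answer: 611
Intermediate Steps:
B(M, p) = 5 + 10*M (B(M, p) = 5 - (-11*M + M) = 5 - (-10)*M = 5 + 10*M)
(B(4, 4/13) - 92)*(-13) = ((5 + 10*4) - 92)*(-13) = ((5 + 40) - 92)*(-13) = (45 - 92)*(-13) = -47*(-13) = 611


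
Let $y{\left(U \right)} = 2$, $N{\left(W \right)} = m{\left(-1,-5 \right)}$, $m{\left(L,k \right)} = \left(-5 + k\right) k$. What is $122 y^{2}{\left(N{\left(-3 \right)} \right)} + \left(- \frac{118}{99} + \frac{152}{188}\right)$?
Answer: $\frac{2268880}{4653} \approx 487.62$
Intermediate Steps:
$m{\left(L,k \right)} = k \left(-5 + k\right)$
$N{\left(W \right)} = 50$ ($N{\left(W \right)} = - 5 \left(-5 - 5\right) = \left(-5\right) \left(-10\right) = 50$)
$122 y^{2}{\left(N{\left(-3 \right)} \right)} + \left(- \frac{118}{99} + \frac{152}{188}\right) = 122 \cdot 2^{2} + \left(- \frac{118}{99} + \frac{152}{188}\right) = 122 \cdot 4 + \left(\left(-118\right) \frac{1}{99} + 152 \cdot \frac{1}{188}\right) = 488 + \left(- \frac{118}{99} + \frac{38}{47}\right) = 488 - \frac{1784}{4653} = \frac{2268880}{4653}$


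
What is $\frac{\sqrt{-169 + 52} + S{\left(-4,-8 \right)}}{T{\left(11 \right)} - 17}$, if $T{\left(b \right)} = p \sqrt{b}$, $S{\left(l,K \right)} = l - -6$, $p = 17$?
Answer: $\frac{1}{85} + \frac{\sqrt{11}}{85} + \frac{3 i \sqrt{13}}{170} + \frac{3 i \sqrt{143}}{170} \approx 0.050784 + 0.27466 i$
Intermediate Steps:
$S{\left(l,K \right)} = 6 + l$ ($S{\left(l,K \right)} = l + 6 = 6 + l$)
$T{\left(b \right)} = 17 \sqrt{b}$
$\frac{\sqrt{-169 + 52} + S{\left(-4,-8 \right)}}{T{\left(11 \right)} - 17} = \frac{\sqrt{-169 + 52} + \left(6 - 4\right)}{17 \sqrt{11} - 17} = \frac{\sqrt{-117} + 2}{-17 + 17 \sqrt{11}} = \frac{3 i \sqrt{13} + 2}{-17 + 17 \sqrt{11}} = \frac{2 + 3 i \sqrt{13}}{-17 + 17 \sqrt{11}}$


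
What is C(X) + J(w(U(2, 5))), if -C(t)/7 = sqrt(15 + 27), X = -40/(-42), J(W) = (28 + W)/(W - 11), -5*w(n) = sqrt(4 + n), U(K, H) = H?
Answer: -137/58 - 7*sqrt(42) ≈ -47.727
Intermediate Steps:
w(n) = -sqrt(4 + n)/5
J(W) = (28 + W)/(-11 + W)
X = 20/21 (X = -40*(-1/42) = 20/21 ≈ 0.95238)
C(t) = -7*sqrt(42) (C(t) = -7*sqrt(15 + 27) = -7*sqrt(42))
C(X) + J(w(U(2, 5))) = -7*sqrt(42) + (28 - sqrt(4 + 5)/5)/(-11 - sqrt(4 + 5)/5) = -7*sqrt(42) + (28 - sqrt(9)/5)/(-11 - sqrt(9)/5) = -7*sqrt(42) + (28 - 1/5*3)/(-11 - 1/5*3) = -7*sqrt(42) + (28 - 3/5)/(-11 - 3/5) = -7*sqrt(42) + (137/5)/(-58/5) = -7*sqrt(42) - 5/58*137/5 = -7*sqrt(42) - 137/58 = -137/58 - 7*sqrt(42)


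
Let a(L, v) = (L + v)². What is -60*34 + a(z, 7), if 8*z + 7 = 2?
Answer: -127959/64 ≈ -1999.4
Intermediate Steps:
z = -5/8 (z = -7/8 + (⅛)*2 = -7/8 + ¼ = -5/8 ≈ -0.62500)
-60*34 + a(z, 7) = -60*34 + (-5/8 + 7)² = -2040 + (51/8)² = -2040 + 2601/64 = -127959/64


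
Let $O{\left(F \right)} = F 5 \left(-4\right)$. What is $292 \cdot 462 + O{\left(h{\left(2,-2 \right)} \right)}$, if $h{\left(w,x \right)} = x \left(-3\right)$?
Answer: $134784$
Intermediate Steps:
$h{\left(w,x \right)} = - 3 x$
$O{\left(F \right)} = - 20 F$ ($O{\left(F \right)} = 5 F \left(-4\right) = - 20 F$)
$292 \cdot 462 + O{\left(h{\left(2,-2 \right)} \right)} = 292 \cdot 462 - 20 \left(\left(-3\right) \left(-2\right)\right) = 134904 - 120 = 134784$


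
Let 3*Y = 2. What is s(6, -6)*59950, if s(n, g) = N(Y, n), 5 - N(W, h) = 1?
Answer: 239800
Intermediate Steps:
Y = ⅔ (Y = (⅓)*2 = ⅔ ≈ 0.66667)
N(W, h) = 4 (N(W, h) = 5 - 1*1 = 5 - 1 = 4)
s(n, g) = 4
s(6, -6)*59950 = 4*59950 = 239800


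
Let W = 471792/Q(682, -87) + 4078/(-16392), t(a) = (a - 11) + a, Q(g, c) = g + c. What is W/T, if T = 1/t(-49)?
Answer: -421349748943/4876620 ≈ -86402.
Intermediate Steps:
Q(g, c) = c + g
t(a) = -11 + 2*a (t(a) = (-11 + a) + a = -11 + 2*a)
T = -1/109 (T = 1/(-11 + 2*(-49)) = 1/(-11 - 98) = 1/(-109) = -1/109 ≈ -0.0091743)
W = 3865594027/4876620 (W = 471792/(-87 + 682) + 4078/(-16392) = 471792/595 + 4078*(-1/16392) = 471792*(1/595) - 2039/8196 = 471792/595 - 2039/8196 = 3865594027/4876620 ≈ 792.68)
W/T = 3865594027/(4876620*(-1/109)) = (3865594027/4876620)*(-109) = -421349748943/4876620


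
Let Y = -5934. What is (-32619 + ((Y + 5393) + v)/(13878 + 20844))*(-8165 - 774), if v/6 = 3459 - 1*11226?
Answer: 10124705261279/34722 ≈ 2.9159e+8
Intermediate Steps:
v = -46602 (v = 6*(3459 - 1*11226) = 6*(3459 - 11226) = 6*(-7767) = -46602)
(-32619 + ((Y + 5393) + v)/(13878 + 20844))*(-8165 - 774) = (-32619 + ((-5934 + 5393) - 46602)/(13878 + 20844))*(-8165 - 774) = (-32619 + (-541 - 46602)/34722)*(-8939) = (-32619 - 47143*1/34722)*(-8939) = (-32619 - 47143/34722)*(-8939) = -1132644061/34722*(-8939) = 10124705261279/34722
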